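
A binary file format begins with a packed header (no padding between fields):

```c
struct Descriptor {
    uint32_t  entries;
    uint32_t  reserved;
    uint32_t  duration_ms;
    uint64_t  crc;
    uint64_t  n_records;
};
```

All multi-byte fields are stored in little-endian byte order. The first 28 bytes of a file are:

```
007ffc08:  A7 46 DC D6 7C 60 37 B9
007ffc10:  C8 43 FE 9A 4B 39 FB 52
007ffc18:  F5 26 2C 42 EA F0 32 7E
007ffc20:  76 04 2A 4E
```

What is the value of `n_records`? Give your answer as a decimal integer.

5632319190950146282

`n_records` follows `entries` (4 B), `reserved` (4 B), `duration_ms` (4 B), `crc` (8 B), so it starts at offset 4 + 4 + 4 + 8 = 20 and occupies 8 bytes.
Bytes at offsets 20..27: EA F0 32 7E 76 04 2A 4E.
Little-endian stores the least-significant byte at the lowest address.
Reassemble most-significant byte first: 4E 2A 04 76 7E 32 F0 EA → 0x4E2A04767E32F0EA.
0x4E2A04767E32F0EA = 5632319190950146282.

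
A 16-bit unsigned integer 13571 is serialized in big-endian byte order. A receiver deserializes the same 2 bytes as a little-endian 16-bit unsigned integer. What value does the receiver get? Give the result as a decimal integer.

821

13571 in 16-bit hexadecimal is 0x3503.
Stored big-endian, the bytes at ascending addresses are 35 03.
Read back as little-endian, the first byte is least significant, giving 0x0335.
0x0335 = 821.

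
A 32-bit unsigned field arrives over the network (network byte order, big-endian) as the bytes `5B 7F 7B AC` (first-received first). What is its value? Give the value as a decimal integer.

Big-endian stores the most-significant byte at the lowest address.
The bytes are already most-significant first: 0x5B7F7BAC.
0x5B7F7BAC = 1535081388.

1535081388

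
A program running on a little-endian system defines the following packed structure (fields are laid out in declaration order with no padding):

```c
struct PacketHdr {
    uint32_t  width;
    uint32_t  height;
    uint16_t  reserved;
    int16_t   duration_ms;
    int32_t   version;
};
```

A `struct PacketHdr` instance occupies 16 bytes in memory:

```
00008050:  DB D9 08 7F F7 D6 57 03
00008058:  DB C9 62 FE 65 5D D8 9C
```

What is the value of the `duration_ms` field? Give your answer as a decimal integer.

-414

`duration_ms` follows `width` (4 B), `height` (4 B), `reserved` (2 B), so it starts at offset 4 + 4 + 2 = 10 and occupies 2 bytes.
Bytes at offsets 10..11: 62 FE.
Little-endian: lowest address holds the least-significant byte.
Reassemble most-significant byte first: FE 62 → 0xFE62.
Top bit is set, so as a signed 16-bit value this is 0xFE62 − 2^16 = -414.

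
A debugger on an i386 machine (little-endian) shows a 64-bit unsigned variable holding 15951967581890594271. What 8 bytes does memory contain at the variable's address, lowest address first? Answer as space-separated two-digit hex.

15951967581890594271 in hexadecimal, padded to 64 bits, is 0xDD60C5FFA322C5DF.
Split into bytes (most-significant first): DD 60 C5 FF A3 22 C5 DF.
In little-endian order the low byte comes first in memory.
So at ascending addresses the bytes are DF C5 22 A3 FF C5 60 DD.

DF C5 22 A3 FF C5 60 DD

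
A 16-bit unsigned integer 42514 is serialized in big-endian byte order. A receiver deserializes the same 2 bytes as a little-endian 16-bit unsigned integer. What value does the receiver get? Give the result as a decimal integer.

4774

42514 in 16-bit hexadecimal is 0xA612.
Stored big-endian, the bytes at ascending addresses are A6 12.
Read back as little-endian, the first byte is least significant, giving 0x12A6.
0x12A6 = 4774.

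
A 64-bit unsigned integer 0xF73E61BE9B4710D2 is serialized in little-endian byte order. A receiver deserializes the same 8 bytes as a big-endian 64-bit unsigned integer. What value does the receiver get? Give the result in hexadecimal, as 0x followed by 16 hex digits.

0xD210479BBE613EF7

Stored little-endian, the bytes at ascending addresses are D2 10 47 9B BE 61 3E F7.
Read back as big-endian, the last byte is least significant, giving 0xD210479BBE613EF7.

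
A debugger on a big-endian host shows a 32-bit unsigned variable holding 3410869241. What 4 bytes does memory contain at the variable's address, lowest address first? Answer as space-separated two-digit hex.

3410869241 in hexadecimal, padded to 32 bits, is 0xCB4DBBF9.
Split into bytes (most-significant first): CB 4D BB F9.
In big-endian order the high byte comes first in memory.
So the memory order matches the most-significant-first order: CB 4D BB F9.

CB 4D BB F9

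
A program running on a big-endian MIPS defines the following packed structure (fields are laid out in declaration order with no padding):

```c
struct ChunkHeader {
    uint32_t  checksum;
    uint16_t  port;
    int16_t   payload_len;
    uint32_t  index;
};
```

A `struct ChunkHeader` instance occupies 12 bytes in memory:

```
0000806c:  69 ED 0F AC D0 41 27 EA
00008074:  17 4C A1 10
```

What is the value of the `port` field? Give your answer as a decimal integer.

53313

`port` follows `checksum` (4 bytes), so it starts at byte offset 4 and occupies 2 bytes.
Bytes at offsets 4..5: D0 41.
In big-endian order the high byte comes first in memory.
The bytes are already most-significant first: 0xD041.
0xD041 = 53313.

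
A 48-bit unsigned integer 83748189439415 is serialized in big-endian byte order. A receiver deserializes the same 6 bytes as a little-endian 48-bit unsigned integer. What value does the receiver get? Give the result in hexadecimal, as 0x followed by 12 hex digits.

0xB70515252B4C

83748189439415 in 48-bit hexadecimal is 0x4C2B251505B7.
Stored big-endian, the bytes at ascending addresses are 4C 2B 25 15 05 B7.
Read back as little-endian, the first byte is least significant, giving 0xB70515252B4C.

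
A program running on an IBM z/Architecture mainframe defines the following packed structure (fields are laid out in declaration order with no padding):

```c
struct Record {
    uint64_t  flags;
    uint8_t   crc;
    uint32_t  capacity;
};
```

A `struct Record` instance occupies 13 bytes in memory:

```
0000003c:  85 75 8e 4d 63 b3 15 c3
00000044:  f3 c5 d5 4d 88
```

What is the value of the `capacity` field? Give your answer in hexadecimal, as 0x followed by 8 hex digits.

0xC5D54D88

`capacity` follows `flags` (8 B), `crc` (1 B), so it starts at offset 8 + 1 = 9 and occupies 4 bytes.
Bytes at offsets 9..12: C5 D5 4D 88.
Big-endian stores the most-significant byte at the lowest address.
The bytes are already most-significant first: 0xC5D54D88.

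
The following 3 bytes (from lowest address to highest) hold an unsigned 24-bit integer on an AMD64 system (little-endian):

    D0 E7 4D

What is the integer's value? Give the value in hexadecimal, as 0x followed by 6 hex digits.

Little-endian: lowest address holds the least-significant byte.
Reassemble most-significant byte first: 4D E7 D0 → 0x4DE7D0.

0x4DE7D0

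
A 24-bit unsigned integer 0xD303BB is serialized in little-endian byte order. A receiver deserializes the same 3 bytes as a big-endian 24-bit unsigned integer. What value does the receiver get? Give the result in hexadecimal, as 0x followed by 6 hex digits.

Stored little-endian, the bytes at ascending addresses are BB 03 D3.
Read back as big-endian, the last byte is least significant, giving 0xBB03D3.

0xBB03D3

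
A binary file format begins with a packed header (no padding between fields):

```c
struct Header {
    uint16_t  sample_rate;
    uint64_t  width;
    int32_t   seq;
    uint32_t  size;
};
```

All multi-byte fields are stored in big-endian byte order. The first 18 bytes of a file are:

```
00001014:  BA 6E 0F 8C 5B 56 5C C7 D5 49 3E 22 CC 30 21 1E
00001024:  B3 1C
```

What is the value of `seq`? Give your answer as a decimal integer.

1042467888

`seq` follows `sample_rate` (2 B), `width` (8 B), so it starts at offset 2 + 8 = 10 and occupies 4 bytes.
Bytes at offsets 10..13: 3E 22 CC 30.
In big-endian order the high byte comes first in memory.
The bytes are already most-significant first: 0x3E22CC30.
0x3E22CC30 = 1042467888.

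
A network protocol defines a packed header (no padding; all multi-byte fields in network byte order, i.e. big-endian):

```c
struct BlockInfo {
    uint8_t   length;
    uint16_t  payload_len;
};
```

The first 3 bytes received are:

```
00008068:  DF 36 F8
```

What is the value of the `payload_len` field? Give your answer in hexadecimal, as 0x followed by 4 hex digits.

`payload_len` follows `length` (1 byte), so it starts at byte offset 1 and occupies 2 bytes.
Bytes at offsets 1..2: 36 F8.
Big-endian stores the most-significant byte at the lowest address.
The bytes are already most-significant first: 0x36F8.

0x36F8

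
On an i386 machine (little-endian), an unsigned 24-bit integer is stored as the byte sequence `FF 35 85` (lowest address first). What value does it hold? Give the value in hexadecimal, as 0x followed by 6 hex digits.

Little-endian stores the least-significant byte at the lowest address.
Reassemble most-significant byte first: 85 35 FF → 0x8535FF.

0x8535FF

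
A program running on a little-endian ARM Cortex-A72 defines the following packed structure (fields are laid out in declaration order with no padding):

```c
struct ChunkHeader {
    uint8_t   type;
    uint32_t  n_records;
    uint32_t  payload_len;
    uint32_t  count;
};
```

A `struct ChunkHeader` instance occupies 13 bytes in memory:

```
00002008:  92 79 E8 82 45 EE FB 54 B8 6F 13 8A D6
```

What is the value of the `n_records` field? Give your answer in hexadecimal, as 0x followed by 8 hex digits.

`n_records` follows `type` (1 byte), so it starts at byte offset 1 and occupies 4 bytes.
Bytes at offsets 1..4: 79 E8 82 45.
Little-endian: lowest address holds the least-significant byte.
Reassemble most-significant byte first: 45 82 E8 79 → 0x4582E879.

0x4582E879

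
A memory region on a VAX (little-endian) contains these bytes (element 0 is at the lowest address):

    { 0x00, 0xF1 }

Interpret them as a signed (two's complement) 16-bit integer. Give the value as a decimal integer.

-3840

In little-endian order the low byte comes first in memory.
Reassemble most-significant byte first: F1 00 → 0xF100.
Top bit is set, so as a signed 16-bit value this is 0xF100 − 2^16 = -3840.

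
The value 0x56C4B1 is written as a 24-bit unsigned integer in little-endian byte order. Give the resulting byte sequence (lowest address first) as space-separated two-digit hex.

B1 C4 56

Split into bytes (most-significant first): 56 C4 B1.
Little-endian stores the least-significant byte at the lowest address.
So at ascending addresses the bytes are B1 C4 56.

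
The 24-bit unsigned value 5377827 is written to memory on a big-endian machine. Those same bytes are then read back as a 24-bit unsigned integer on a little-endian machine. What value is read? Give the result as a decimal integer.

5377827 in 24-bit hexadecimal is 0x520F23.
Stored big-endian, the bytes at ascending addresses are 52 0F 23.
Read back as little-endian, the first byte is least significant, giving 0x230F52.
0x230F52 = 2297682.

2297682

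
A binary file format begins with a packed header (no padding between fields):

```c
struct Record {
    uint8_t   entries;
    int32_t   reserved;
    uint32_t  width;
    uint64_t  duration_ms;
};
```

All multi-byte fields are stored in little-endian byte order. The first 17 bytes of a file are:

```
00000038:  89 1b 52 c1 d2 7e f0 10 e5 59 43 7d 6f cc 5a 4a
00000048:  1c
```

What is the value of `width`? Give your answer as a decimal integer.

`width` follows `entries` (1 B), `reserved` (4 B), so it starts at offset 1 + 4 = 5 and occupies 4 bytes.
Bytes at offsets 5..8: 7E F0 10 E5.
Little-endian stores the least-significant byte at the lowest address.
Reassemble most-significant byte first: E5 10 F0 7E → 0xE510F07E.
0xE510F07E = 3843092606.

3843092606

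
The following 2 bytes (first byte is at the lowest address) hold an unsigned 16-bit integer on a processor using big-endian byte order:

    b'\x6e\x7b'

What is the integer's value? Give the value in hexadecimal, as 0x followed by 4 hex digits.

0x6E7B

Big-endian stores the most-significant byte at the lowest address.
The bytes are already most-significant first: 0x6E7B.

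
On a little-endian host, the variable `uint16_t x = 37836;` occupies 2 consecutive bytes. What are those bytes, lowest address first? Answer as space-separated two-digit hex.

37836 in hexadecimal, padded to 16 bits, is 0x93CC.
Split into bytes (most-significant first): 93 CC.
In little-endian order the low byte comes first in memory.
So at ascending addresses the bytes are CC 93.

CC 93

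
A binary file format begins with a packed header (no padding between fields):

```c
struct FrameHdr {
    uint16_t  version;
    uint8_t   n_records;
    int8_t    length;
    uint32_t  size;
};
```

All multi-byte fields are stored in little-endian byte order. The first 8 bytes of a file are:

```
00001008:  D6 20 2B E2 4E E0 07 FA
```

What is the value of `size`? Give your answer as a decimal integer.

4194820174

`size` follows `version` (2 B), `n_records` (1 B), `length` (1 B), so it starts at offset 2 + 1 + 1 = 4 and occupies 4 bytes.
Bytes at offsets 4..7: 4E E0 07 FA.
Little-endian: lowest address holds the least-significant byte.
Reassemble most-significant byte first: FA 07 E0 4E → 0xFA07E04E.
0xFA07E04E = 4194820174.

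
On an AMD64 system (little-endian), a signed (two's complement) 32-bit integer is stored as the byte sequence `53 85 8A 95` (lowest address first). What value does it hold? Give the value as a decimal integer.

-1786084013

Little-endian: lowest address holds the least-significant byte.
Reassemble most-significant byte first: 95 8A 85 53 → 0x958A8553.
Top bit is set, so as a signed 32-bit value this is 0x958A8553 − 2^32 = -1786084013.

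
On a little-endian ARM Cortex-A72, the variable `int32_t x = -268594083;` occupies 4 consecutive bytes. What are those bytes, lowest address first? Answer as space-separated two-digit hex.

5D 94 FD EF

Two's complement of -268594083 in 32 bits: 268594083 = 0x10026BA3; invert → 0xEFFD945C; add 1 → 0xEFFD945D.
Split into bytes (most-significant first): EF FD 94 5D.
Little-endian: lowest address holds the least-significant byte.
So at ascending addresses the bytes are 5D 94 FD EF.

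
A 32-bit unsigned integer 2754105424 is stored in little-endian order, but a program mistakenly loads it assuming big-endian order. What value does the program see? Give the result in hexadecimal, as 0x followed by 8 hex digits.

2754105424 in 32-bit hexadecimal is 0xA4285050.
Stored little-endian, the bytes at ascending addresses are 50 50 28 A4.
Read back as big-endian, the last byte is least significant, giving 0x505028A4.

0x505028A4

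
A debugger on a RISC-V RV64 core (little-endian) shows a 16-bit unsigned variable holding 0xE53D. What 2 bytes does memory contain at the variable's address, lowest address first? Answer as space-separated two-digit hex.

3D E5

Split into bytes (most-significant first): E5 3D.
Little-endian stores the least-significant byte at the lowest address.
So at ascending addresses the bytes are 3D E5.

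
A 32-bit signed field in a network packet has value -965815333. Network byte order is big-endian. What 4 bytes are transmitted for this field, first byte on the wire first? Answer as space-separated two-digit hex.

C6 6E D3 DB

Two's complement of -965815333 in 32 bits: 965815333 = 0x39912C25; invert → 0xC66ED3DA; add 1 → 0xC66ED3DB.
Split into bytes (most-significant first): C6 6E D3 DB.
Big-endian: lowest address holds the most-significant byte.
So the memory order matches the most-significant-first order: C6 6E D3 DB.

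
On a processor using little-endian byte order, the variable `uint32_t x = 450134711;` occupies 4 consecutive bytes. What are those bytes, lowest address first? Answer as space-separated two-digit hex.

B7 82 D4 1A

450134711 in hexadecimal, padded to 32 bits, is 0x1AD482B7.
Split into bytes (most-significant first): 1A D4 82 B7.
Little-endian: lowest address holds the least-significant byte.
So at ascending addresses the bytes are B7 82 D4 1A.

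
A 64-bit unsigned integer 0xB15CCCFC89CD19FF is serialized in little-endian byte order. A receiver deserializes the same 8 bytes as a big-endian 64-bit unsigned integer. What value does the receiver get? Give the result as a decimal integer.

Stored little-endian, the bytes at ascending addresses are FF 19 CD 89 FC CC 5C B1.
Read back as big-endian, the last byte is least significant, giving 0xFF19CD89FCCC5CB1.
0xFF19CD89FCCC5CB1 = 18381949346624855217.

18381949346624855217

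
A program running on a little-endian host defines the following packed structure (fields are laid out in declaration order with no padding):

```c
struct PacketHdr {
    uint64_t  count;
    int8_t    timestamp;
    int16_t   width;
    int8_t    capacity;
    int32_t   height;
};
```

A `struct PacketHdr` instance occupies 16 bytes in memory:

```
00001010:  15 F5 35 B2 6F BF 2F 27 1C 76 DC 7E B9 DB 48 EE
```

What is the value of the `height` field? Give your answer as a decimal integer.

-297215047

`height` follows `count` (8 B), `timestamp` (1 B), `width` (2 B), `capacity` (1 B), so it starts at offset 8 + 1 + 2 + 1 = 12 and occupies 4 bytes.
Bytes at offsets 12..15: B9 DB 48 EE.
Little-endian: lowest address holds the least-significant byte.
Reassemble most-significant byte first: EE 48 DB B9 → 0xEE48DBB9.
Top bit is set, so as a signed 32-bit value this is 0xEE48DBB9 − 2^32 = -297215047.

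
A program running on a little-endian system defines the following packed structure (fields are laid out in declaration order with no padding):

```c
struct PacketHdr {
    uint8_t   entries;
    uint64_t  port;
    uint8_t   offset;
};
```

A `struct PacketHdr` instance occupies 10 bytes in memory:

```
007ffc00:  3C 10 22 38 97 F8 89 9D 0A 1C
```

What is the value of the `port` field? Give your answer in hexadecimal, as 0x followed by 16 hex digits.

0x0A9D89F897382210

`port` follows `entries` (1 byte), so it starts at byte offset 1 and occupies 8 bytes.
Bytes at offsets 1..8: 10 22 38 97 F8 89 9D 0A.
Little-endian stores the least-significant byte at the lowest address.
Reassemble most-significant byte first: 0A 9D 89 F8 97 38 22 10 → 0x0A9D89F897382210.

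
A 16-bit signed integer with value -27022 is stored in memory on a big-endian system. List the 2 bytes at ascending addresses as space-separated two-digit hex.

Two's complement of -27022 in 16 bits: 27022 = 0x698E; invert → 0x9671; add 1 → 0x9672.
Split into bytes (most-significant first): 96 72.
Big-endian stores the most-significant byte at the lowest address.
So the memory order matches the most-significant-first order: 96 72.

96 72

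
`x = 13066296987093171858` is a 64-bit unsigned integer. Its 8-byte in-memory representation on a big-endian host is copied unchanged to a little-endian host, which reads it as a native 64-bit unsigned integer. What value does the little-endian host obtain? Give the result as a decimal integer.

10592028365253727413

13066296987093171858 in 64-bit hexadecimal is 0xB554CFE1AD71FE92.
Stored big-endian, the bytes at ascending addresses are B5 54 CF E1 AD 71 FE 92.
Read back as little-endian, the first byte is least significant, giving 0x92FE71ADE1CF54B5.
0x92FE71ADE1CF54B5 = 10592028365253727413.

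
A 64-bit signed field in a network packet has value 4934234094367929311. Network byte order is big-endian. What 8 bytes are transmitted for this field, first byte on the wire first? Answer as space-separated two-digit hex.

4934234094367929311 in hexadecimal, padded to 64 bits, is 0x4479EBC4216BF3DF.
Split into bytes (most-significant first): 44 79 EB C4 21 6B F3 DF.
Big-endian stores the most-significant byte at the lowest address.
So the memory order matches the most-significant-first order: 44 79 EB C4 21 6B F3 DF.

44 79 EB C4 21 6B F3 DF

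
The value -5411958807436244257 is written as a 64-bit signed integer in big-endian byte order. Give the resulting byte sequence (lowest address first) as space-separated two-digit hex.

B4 E4 DC 23 6F B7 4A DF

Two's complement of -5411958807436244257 in 64 bits: 5411958807436244257 = 0x4B1B23DC9048B521; invert → 0xB4E4DC236FB74ADE; add 1 → 0xB4E4DC236FB74ADF.
Split into bytes (most-significant first): B4 E4 DC 23 6F B7 4A DF.
Big-endian stores the most-significant byte at the lowest address.
So the memory order matches the most-significant-first order: B4 E4 DC 23 6F B7 4A DF.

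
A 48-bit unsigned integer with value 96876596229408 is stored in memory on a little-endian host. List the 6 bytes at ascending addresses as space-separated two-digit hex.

20 F5 1A D7 1B 58

96876596229408 in hexadecimal, padded to 48 bits, is 0x581BD71AF520.
Split into bytes (most-significant first): 58 1B D7 1A F5 20.
In little-endian order the low byte comes first in memory.
So at ascending addresses the bytes are 20 F5 1A D7 1B 58.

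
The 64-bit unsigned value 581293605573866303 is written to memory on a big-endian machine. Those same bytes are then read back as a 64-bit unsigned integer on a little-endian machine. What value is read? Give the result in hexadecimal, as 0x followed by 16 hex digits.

0x3FB36F56742B1108

581293605573866303 in 64-bit hexadecimal is 0x08112B74566FB33F.
Stored big-endian, the bytes at ascending addresses are 08 11 2B 74 56 6F B3 3F.
Read back as little-endian, the first byte is least significant, giving 0x3FB36F56742B1108.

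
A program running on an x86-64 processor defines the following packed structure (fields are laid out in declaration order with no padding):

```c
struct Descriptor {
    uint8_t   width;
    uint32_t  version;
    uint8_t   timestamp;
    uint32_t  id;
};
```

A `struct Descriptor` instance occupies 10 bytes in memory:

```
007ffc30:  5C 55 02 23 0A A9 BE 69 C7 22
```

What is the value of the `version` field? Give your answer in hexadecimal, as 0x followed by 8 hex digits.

0x0A230255

`version` follows `width` (1 byte), so it starts at byte offset 1 and occupies 4 bytes.
Bytes at offsets 1..4: 55 02 23 0A.
Little-endian stores the least-significant byte at the lowest address.
Reassemble most-significant byte first: 0A 23 02 55 → 0x0A230255.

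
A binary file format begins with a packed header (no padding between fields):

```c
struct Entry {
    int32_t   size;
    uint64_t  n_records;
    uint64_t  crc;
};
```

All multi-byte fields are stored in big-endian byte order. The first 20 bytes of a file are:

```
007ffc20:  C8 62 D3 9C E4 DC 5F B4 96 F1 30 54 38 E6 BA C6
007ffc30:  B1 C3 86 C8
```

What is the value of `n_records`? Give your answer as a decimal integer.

`n_records` follows `size` (4 bytes), so it starts at byte offset 4 and occupies 8 bytes.
Bytes at offsets 4..11: E4 DC 5F B4 96 F1 30 54.
Big-endian stores the most-significant byte at the lowest address.
The bytes are already most-significant first: 0xE4DC5FB496F13054.
0xE4DC5FB496F13054 = 16491161164755054676.

16491161164755054676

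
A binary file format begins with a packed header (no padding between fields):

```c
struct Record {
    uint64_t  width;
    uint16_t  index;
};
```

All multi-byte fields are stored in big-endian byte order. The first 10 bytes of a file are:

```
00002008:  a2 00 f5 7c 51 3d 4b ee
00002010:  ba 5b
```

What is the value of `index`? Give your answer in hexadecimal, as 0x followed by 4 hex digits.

0xBA5B

`index` follows `width` (8 bytes), so it starts at byte offset 8 and occupies 2 bytes.
Bytes at offsets 8..9: BA 5B.
Big-endian stores the most-significant byte at the lowest address.
The bytes are already most-significant first: 0xBA5B.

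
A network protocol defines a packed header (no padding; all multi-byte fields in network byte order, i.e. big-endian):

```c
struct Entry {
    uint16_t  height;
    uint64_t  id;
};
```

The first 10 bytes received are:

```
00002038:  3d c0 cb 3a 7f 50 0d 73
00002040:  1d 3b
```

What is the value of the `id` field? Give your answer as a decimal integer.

`id` follows `height` (2 bytes), so it starts at byte offset 2 and occupies 8 bytes.
Bytes at offsets 2..9: CB 3A 7F 50 0D 73 1D 3B.
Big-endian: lowest address holds the most-significant byte.
The bytes are already most-significant first: 0xCB3A7F500D731D3B.
0xCB3A7F500D731D3B = 14644157120148348219.

14644157120148348219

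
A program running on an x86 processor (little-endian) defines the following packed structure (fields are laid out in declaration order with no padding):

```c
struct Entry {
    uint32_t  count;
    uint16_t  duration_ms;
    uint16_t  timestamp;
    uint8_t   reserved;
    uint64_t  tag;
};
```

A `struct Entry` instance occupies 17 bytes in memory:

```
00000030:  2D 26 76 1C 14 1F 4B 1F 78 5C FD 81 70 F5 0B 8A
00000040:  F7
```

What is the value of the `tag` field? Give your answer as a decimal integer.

`tag` follows `count` (4 B), `duration_ms` (2 B), `timestamp` (2 B), `reserved` (1 B), so it starts at offset 4 + 2 + 2 + 1 = 9 and occupies 8 bytes.
Bytes at offsets 9..16: 5C FD 81 70 F5 0B 8A F7.
Little-endian: lowest address holds the least-significant byte.
Reassemble most-significant byte first: F7 8A 0B F5 70 81 FD 5C → 0xF78A0BF57081FD5C.
0xF78A0BF57081FD5C = 17837082422936730972.

17837082422936730972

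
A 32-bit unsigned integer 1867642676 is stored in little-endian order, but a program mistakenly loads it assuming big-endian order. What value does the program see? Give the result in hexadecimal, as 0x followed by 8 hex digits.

0x34F7516F

1867642676 in 32-bit hexadecimal is 0x6F51F734.
Stored little-endian, the bytes at ascending addresses are 34 F7 51 6F.
Read back as big-endian, the last byte is least significant, giving 0x34F7516F.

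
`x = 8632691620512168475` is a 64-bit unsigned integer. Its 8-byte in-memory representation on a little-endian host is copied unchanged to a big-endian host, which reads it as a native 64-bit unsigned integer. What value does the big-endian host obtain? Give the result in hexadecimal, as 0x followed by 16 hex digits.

8632691620512168475 in 64-bit hexadecimal is 0x77CD7B4A781E7A1B.
Stored little-endian, the bytes at ascending addresses are 1B 7A 1E 78 4A 7B CD 77.
Read back as big-endian, the last byte is least significant, giving 0x1B7A1E784A7BCD77.

0x1B7A1E784A7BCD77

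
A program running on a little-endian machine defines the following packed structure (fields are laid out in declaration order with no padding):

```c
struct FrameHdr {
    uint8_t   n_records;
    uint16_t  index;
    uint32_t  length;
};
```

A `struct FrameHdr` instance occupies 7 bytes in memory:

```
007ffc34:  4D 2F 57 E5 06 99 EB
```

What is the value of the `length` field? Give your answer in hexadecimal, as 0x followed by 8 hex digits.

0xEB9906E5

`length` follows `n_records` (1 B), `index` (2 B), so it starts at offset 1 + 2 = 3 and occupies 4 bytes.
Bytes at offsets 3..6: E5 06 99 EB.
In little-endian order the low byte comes first in memory.
Reassemble most-significant byte first: EB 99 06 E5 → 0xEB9906E5.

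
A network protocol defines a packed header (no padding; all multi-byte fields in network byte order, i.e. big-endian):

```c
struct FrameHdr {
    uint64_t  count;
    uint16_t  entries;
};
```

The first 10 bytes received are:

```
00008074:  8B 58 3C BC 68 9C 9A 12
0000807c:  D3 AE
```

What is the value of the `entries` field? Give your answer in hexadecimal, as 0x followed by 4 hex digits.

`entries` follows `count` (8 bytes), so it starts at byte offset 8 and occupies 2 bytes.
Bytes at offsets 8..9: D3 AE.
Big-endian: lowest address holds the most-significant byte.
The bytes are already most-significant first: 0xD3AE.

0xD3AE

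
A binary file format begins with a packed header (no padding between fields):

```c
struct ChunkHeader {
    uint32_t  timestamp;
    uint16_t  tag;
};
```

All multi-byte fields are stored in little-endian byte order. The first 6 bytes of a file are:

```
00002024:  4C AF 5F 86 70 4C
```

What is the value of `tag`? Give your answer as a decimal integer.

19568

`tag` follows `timestamp` (4 bytes), so it starts at byte offset 4 and occupies 2 bytes.
Bytes at offsets 4..5: 70 4C.
Little-endian stores the least-significant byte at the lowest address.
Reassemble most-significant byte first: 4C 70 → 0x4C70.
0x4C70 = 19568.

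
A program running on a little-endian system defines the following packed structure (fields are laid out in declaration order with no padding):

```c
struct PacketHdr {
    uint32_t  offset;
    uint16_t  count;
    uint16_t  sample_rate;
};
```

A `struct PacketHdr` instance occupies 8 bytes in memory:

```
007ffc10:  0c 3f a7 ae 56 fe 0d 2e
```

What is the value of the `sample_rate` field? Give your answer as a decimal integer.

`sample_rate` follows `offset` (4 B), `count` (2 B), so it starts at offset 4 + 2 = 6 and occupies 2 bytes.
Bytes at offsets 6..7: 0D 2E.
Little-endian: lowest address holds the least-significant byte.
Reassemble most-significant byte first: 2E 0D → 0x2E0D.
0x2E0D = 11789.

11789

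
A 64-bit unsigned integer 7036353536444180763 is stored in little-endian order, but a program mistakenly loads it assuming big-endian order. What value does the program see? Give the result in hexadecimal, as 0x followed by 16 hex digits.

7036353536444180763 in 64-bit hexadecimal is 0x61A62642DDD1A91B.
Stored little-endian, the bytes at ascending addresses are 1B A9 D1 DD 42 26 A6 61.
Read back as big-endian, the last byte is least significant, giving 0x1BA9D1DD4226A661.

0x1BA9D1DD4226A661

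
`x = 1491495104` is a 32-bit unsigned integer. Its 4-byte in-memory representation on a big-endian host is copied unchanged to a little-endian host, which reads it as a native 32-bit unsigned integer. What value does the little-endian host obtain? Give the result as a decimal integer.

1491495104 in 32-bit hexadecimal is 0x58E668C0.
Stored big-endian, the bytes at ascending addresses are 58 E6 68 C0.
Read back as little-endian, the first byte is least significant, giving 0xC068E658.
0xC068E658 = 3228100184.

3228100184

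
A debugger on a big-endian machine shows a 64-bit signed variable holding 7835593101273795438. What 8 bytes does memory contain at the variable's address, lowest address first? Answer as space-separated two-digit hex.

7835593101273795438 in hexadecimal, padded to 64 bits, is 0x6CBD9E692DED0B6E.
Split into bytes (most-significant first): 6C BD 9E 69 2D ED 0B 6E.
In big-endian order the high byte comes first in memory.
So the memory order matches the most-significant-first order: 6C BD 9E 69 2D ED 0B 6E.

6C BD 9E 69 2D ED 0B 6E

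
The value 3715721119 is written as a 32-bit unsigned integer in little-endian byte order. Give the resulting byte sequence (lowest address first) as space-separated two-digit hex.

3715721119 in hexadecimal, padded to 32 bits, is 0xDD79679F.
Split into bytes (most-significant first): DD 79 67 9F.
In little-endian order the low byte comes first in memory.
So at ascending addresses the bytes are 9F 67 79 DD.

9F 67 79 DD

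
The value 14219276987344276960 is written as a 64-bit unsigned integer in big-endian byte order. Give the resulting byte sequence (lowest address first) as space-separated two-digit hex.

14219276987344276960 in hexadecimal, padded to 64 bits, is 0xC5550515418ACDE0.
Split into bytes (most-significant first): C5 55 05 15 41 8A CD E0.
In big-endian order the high byte comes first in memory.
So the memory order matches the most-significant-first order: C5 55 05 15 41 8A CD E0.

C5 55 05 15 41 8A CD E0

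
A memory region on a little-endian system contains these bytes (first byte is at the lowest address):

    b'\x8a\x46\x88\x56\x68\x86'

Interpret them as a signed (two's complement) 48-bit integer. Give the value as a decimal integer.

Little-endian stores the least-significant byte at the lowest address.
Reassemble most-significant byte first: 86 68 56 88 46 8A → 0x86685688468A.
Top bit is set, so as a signed 48-bit value this is 0x86685688468A − 2^48 = -133692290218358.

-133692290218358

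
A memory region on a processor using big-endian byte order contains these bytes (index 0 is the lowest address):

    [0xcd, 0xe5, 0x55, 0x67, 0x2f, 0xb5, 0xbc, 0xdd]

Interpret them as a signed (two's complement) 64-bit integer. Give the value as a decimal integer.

-3610385624597152547

Big-endian stores the most-significant byte at the lowest address.
The bytes are already most-significant first: 0xCDE555672FB5BCDD.
Top bit is set, so as a signed 64-bit value this is 0xCDE555672FB5BCDD − 2^64 = -3610385624597152547.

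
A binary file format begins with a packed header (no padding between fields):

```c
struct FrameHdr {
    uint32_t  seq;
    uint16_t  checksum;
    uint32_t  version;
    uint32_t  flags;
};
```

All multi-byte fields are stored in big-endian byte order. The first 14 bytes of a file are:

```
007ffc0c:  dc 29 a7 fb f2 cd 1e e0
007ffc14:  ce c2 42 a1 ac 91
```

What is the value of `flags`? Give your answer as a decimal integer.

1117891729

`flags` follows `seq` (4 B), `checksum` (2 B), `version` (4 B), so it starts at offset 4 + 2 + 4 = 10 and occupies 4 bytes.
Bytes at offsets 10..13: 42 A1 AC 91.
In big-endian order the high byte comes first in memory.
The bytes are already most-significant first: 0x42A1AC91.
0x42A1AC91 = 1117891729.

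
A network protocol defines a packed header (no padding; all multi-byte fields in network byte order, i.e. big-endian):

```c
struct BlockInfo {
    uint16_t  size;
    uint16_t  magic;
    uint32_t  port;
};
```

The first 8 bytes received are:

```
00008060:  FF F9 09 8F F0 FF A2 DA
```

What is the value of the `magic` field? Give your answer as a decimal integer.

`magic` follows `size` (2 bytes), so it starts at byte offset 2 and occupies 2 bytes.
Bytes at offsets 2..3: 09 8F.
Big-endian: lowest address holds the most-significant byte.
The bytes are already most-significant first: 0x098F.
0x098F = 2447.

2447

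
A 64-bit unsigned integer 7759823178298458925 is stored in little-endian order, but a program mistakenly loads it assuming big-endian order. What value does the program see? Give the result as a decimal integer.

7759823178298458925 in 64-bit hexadecimal is 0x6BB06E113E52832D.
Stored little-endian, the bytes at ascending addresses are 2D 83 52 3E 11 6E B0 6B.
Read back as big-endian, the last byte is least significant, giving 0x2D83523E116EB06B.
0x2D83523E116EB06B = 3279555380189769835.

3279555380189769835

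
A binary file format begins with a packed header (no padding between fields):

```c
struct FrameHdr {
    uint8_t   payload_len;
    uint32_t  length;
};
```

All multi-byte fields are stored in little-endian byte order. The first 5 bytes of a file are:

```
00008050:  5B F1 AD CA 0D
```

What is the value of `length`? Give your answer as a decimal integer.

231386609

`length` follows `payload_len` (1 byte), so it starts at byte offset 1 and occupies 4 bytes.
Bytes at offsets 1..4: F1 AD CA 0D.
Little-endian: lowest address holds the least-significant byte.
Reassemble most-significant byte first: 0D CA AD F1 → 0x0DCAADF1.
0x0DCAADF1 = 231386609.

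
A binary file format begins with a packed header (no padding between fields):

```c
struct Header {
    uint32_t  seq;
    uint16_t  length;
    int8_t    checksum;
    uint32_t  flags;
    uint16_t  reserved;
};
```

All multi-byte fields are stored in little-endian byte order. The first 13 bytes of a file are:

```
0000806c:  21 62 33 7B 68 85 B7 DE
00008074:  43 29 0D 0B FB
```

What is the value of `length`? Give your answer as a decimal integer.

`length` follows `seq` (4 bytes), so it starts at byte offset 4 and occupies 2 bytes.
Bytes at offsets 4..5: 68 85.
Little-endian: lowest address holds the least-significant byte.
Reassemble most-significant byte first: 85 68 → 0x8568.
0x8568 = 34152.

34152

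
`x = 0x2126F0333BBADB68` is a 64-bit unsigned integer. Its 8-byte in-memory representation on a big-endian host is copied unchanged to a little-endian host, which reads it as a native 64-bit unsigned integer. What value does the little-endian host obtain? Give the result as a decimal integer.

Stored big-endian, the bytes at ascending addresses are 21 26 F0 33 3B BA DB 68.
Read back as little-endian, the first byte is least significant, giving 0x68DBBA3B33F02621.
0x68DBBA3B33F02621 = 7555837563281352225.

7555837563281352225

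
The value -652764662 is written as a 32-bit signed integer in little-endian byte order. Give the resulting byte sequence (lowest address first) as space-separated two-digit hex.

0A 9A 17 D9

Two's complement of -652764662 in 32 bits: 652764662 = 0x26E865F6; invert → 0xD9179A09; add 1 → 0xD9179A0A.
Split into bytes (most-significant first): D9 17 9A 0A.
In little-endian order the low byte comes first in memory.
So at ascending addresses the bytes are 0A 9A 17 D9.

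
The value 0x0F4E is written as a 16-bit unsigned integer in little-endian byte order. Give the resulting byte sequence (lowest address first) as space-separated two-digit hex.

Split into bytes (most-significant first): 0F 4E.
Little-endian: lowest address holds the least-significant byte.
So at ascending addresses the bytes are 4E 0F.

4E 0F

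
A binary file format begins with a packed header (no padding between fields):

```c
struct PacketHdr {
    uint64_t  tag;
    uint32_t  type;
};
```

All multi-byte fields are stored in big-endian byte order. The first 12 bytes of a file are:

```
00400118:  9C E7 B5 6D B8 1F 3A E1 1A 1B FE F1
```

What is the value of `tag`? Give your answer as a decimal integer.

11306204872382036705

`tag` is the first field, at byte offset 0, occupying 8 bytes.
Bytes at offsets 0..7: 9C E7 B5 6D B8 1F 3A E1.
In big-endian order the high byte comes first in memory.
The bytes are already most-significant first: 0x9CE7B56DB81F3AE1.
0x9CE7B56DB81F3AE1 = 11306204872382036705.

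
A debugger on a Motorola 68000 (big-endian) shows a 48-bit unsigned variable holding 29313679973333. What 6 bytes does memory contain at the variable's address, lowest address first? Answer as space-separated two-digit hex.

1A A9 1F 7B 5B D5

29313679973333 in hexadecimal, padded to 48 bits, is 0x1AA91F7B5BD5.
Split into bytes (most-significant first): 1A A9 1F 7B 5B D5.
Big-endian: lowest address holds the most-significant byte.
So the memory order matches the most-significant-first order: 1A A9 1F 7B 5B D5.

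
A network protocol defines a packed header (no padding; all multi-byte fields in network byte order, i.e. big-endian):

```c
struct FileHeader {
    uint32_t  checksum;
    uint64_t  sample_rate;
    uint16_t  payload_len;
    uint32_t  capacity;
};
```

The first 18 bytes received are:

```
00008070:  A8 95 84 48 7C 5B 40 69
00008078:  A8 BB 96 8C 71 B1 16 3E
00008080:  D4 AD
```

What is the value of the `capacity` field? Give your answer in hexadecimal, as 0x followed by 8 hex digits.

`capacity` follows `checksum` (4 B), `sample_rate` (8 B), `payload_len` (2 B), so it starts at offset 4 + 8 + 2 = 14 and occupies 4 bytes.
Bytes at offsets 14..17: 16 3E D4 AD.
Big-endian: lowest address holds the most-significant byte.
The bytes are already most-significant first: 0x163ED4AD.

0x163ED4AD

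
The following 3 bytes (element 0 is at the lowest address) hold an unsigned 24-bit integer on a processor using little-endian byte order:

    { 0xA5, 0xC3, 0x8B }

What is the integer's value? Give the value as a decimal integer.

9159589

Little-endian: lowest address holds the least-significant byte.
Reassemble most-significant byte first: 8B C3 A5 → 0x8BC3A5.
0x8BC3A5 = 9159589.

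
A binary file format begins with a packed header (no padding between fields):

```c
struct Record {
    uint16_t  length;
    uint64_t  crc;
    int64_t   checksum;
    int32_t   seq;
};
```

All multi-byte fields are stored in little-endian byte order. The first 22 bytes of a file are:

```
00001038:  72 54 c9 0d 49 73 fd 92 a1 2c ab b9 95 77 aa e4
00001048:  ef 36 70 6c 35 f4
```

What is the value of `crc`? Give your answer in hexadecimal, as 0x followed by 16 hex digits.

`crc` follows `length` (2 bytes), so it starts at byte offset 2 and occupies 8 bytes.
Bytes at offsets 2..9: C9 0D 49 73 FD 92 A1 2C.
In little-endian order the low byte comes first in memory.
Reassemble most-significant byte first: 2C A1 92 FD 73 49 0D C9 → 0x2CA192FD73490DC9.

0x2CA192FD73490DC9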